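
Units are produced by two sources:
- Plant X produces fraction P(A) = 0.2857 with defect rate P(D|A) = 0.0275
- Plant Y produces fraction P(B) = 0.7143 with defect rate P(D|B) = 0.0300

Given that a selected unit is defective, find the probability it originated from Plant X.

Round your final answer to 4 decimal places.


Let A = from Plant X, D = defective

Given:
- P(A) = 0.2857, P(B) = 0.7143
- P(D|A) = 0.0275, P(D|B) = 0.0300

Step 1: Find P(D)
P(D) = P(D|A)P(A) + P(D|B)P(B)
     = 0.0275 × 0.2857 + 0.0300 × 0.7143
     = 0.00785675 + 0.02142900
     = 0.02928575

Step 2: Apply Bayes' theorem
P(A|D) = P(D|A)P(A) / P(D)
       = 0.00785675 / 0.02928575
       = 0.2683


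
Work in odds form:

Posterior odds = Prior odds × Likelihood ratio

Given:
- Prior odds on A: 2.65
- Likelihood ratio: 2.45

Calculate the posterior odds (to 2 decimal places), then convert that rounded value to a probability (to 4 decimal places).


Step 1: Calculate posterior odds
Posterior odds = Prior odds × LR
               = 2.65 × 2.45
               = 6.49

Step 2: Convert to probability
P(A|E) = Posterior odds / (1 + Posterior odds)
       = 6.49 / (1 + 6.49)
       = 6.49 / 7.49
       = 0.8665

The evidence increased P(A) from 0.7260 to 0.8665.


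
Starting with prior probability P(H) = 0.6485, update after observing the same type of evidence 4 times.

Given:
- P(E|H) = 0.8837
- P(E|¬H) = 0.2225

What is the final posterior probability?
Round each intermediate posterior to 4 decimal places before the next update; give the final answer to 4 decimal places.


Sequential Bayesian updating:

Initial prior: P(H) = 0.6485

Update 1:
  P(E) = 0.8837 × 0.6485 + 0.2225 × 0.3515 = 0.57307945 + 0.07820875 = 0.65128820
  P(H|E) = 0.57307945 / 0.65128820 = 0.8799

Update 2:
  P(E) = 0.8837 × 0.8799 + 0.2225 × 0.1201 = 0.77756763 + 0.02672225 = 0.80428988
  P(H|E) = 0.77756763 / 0.80428988 = 0.9668

Update 3:
  P(E) = 0.8837 × 0.9668 + 0.2225 × 0.0332 = 0.85436116 + 0.00738700 = 0.86174816
  P(H|E) = 0.85436116 / 0.86174816 = 0.9914

Update 4:
  P(E) = 0.8837 × 0.9914 + 0.2225 × 0.0086 = 0.87610018 + 0.00191350 = 0.87801368
  P(H|E) = 0.87610018 / 0.87801368 = 0.9978

Final posterior: 0.9978


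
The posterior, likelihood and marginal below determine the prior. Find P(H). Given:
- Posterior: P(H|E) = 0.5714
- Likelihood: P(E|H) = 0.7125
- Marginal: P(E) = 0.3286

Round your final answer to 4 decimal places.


From Bayes' theorem: P(H|E) = P(E|H) × P(H) / P(E)

Rearranging for P(H):
P(H) = P(H|E) × P(E) / P(E|H)
     = 0.5714 × 0.3286 / 0.7125
     = 0.18776204 / 0.7125
     = 0.2635


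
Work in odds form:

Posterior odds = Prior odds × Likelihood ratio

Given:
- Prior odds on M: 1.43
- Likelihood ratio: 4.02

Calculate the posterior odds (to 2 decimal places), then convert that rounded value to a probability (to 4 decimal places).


Step 1: Calculate posterior odds
Posterior odds = Prior odds × LR
               = 1.43 × 4.02
               = 5.75

Step 2: Convert to probability
P(M|E) = Posterior odds / (1 + Posterior odds)
       = 5.75 / (1 + 5.75)
       = 5.75 / 6.75
       = 0.8519

The evidence increased P(M) from 0.5885 to 0.8519.


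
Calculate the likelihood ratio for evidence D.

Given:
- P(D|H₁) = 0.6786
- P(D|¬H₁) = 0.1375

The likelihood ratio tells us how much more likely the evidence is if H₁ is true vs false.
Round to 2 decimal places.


Likelihood Ratio (LR) = P(D|H₁) / P(D|¬H₁)

LR = 0.6786 / 0.1375
   = 4.94

The evidence is 4.94 times more likely if H₁ is true than if H₁ is false.
Since LR > 1, the evidence supports H₁ over ¬H₁.


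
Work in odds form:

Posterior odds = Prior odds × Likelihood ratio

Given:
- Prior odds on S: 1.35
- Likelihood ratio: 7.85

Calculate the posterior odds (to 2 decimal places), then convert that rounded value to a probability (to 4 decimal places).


Step 1: Calculate posterior odds
Posterior odds = Prior odds × LR
               = 1.35 × 7.85
               = 10.60

Step 2: Convert to probability
P(S|E) = Posterior odds / (1 + Posterior odds)
       = 10.60 / (1 + 10.60)
       = 10.60 / 11.60
       = 0.9138

The evidence increased P(S) from 0.5745 to 0.9138.


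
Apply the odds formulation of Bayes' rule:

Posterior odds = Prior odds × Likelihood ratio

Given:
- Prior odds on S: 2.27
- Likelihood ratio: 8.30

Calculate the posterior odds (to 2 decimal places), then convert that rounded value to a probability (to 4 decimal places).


Step 1: Calculate posterior odds
Posterior odds = Prior odds × LR
               = 2.27 × 8.30
               = 18.84

Step 2: Convert to probability
P(S|E) = Posterior odds / (1 + Posterior odds)
       = 18.84 / (1 + 18.84)
       = 18.84 / 19.84
       = 0.9496

The evidence increased P(S) from 0.6942 to 0.9496.


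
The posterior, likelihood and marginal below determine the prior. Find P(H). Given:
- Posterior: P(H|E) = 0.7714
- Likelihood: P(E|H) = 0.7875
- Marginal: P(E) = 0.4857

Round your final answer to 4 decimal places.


From Bayes' theorem: P(H|E) = P(E|H) × P(H) / P(E)

Rearranging for P(H):
P(H) = P(H|E) × P(E) / P(E|H)
     = 0.7714 × 0.4857 / 0.7875
     = 0.37466898 / 0.7875
     = 0.4758


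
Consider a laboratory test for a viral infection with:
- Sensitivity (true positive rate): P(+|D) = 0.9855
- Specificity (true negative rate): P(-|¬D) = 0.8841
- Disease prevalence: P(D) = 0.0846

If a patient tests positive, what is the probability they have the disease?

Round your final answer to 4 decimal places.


Let D = has disease, + = positive test

Given:
- P(D) = 0.0846 (prevalence)
- P(+|D) = 0.9855 (sensitivity)
- P(-|¬D) = 0.8841 (specificity)
- P(+|¬D) = 0.1159 (false positive rate = 1 - specificity)

Step 1: Find P(+)
P(+) = P(+|D)P(D) + P(+|¬D)P(¬D)
     = 0.9855 × 0.0846 + 0.1159 × 0.9154
     = 0.08337330 + 0.10609486
     = 0.18946816

Step 2: Apply Bayes' theorem for P(D|+)
P(D|+) = P(+|D)P(D) / P(+)
       = 0.08337330 / 0.18946816
       = 0.4400


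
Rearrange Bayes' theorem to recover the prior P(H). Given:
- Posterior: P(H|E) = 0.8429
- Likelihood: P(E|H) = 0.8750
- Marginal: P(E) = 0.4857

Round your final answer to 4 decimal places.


From Bayes' theorem: P(H|E) = P(E|H) × P(H) / P(E)

Rearranging for P(H):
P(H) = P(H|E) × P(E) / P(E|H)
     = 0.8429 × 0.4857 / 0.8750
     = 0.40939653 / 0.8750
     = 0.4679


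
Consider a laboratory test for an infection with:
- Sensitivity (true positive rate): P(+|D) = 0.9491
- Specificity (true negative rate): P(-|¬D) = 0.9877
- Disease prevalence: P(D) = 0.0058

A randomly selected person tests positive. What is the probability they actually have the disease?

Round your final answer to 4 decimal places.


Let D = has disease, + = positive test

Given:
- P(D) = 0.0058 (prevalence)
- P(+|D) = 0.9491 (sensitivity)
- P(-|¬D) = 0.9877 (specificity)
- P(+|¬D) = 0.0123 (false positive rate = 1 - specificity)

Step 1: Find P(+)
P(+) = P(+|D)P(D) + P(+|¬D)P(¬D)
     = 0.9491 × 0.0058 + 0.0123 × 0.9942
     = 0.00550478 + 0.01222866
     = 0.01773344

Step 2: Apply Bayes' theorem for P(D|+)
P(D|+) = P(+|D)P(D) / P(+)
       = 0.00550478 / 0.01773344
       = 0.3104


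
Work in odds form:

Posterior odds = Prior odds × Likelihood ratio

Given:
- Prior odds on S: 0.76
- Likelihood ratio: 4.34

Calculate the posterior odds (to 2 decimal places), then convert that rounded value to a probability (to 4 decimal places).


Step 1: Calculate posterior odds
Posterior odds = Prior odds × LR
               = 0.76 × 4.34
               = 3.30

Step 2: Convert to probability
P(S|E) = Posterior odds / (1 + Posterior odds)
       = 3.30 / (1 + 3.30)
       = 3.30 / 4.30
       = 0.7674

The evidence increased P(S) from 0.4318 to 0.7674.


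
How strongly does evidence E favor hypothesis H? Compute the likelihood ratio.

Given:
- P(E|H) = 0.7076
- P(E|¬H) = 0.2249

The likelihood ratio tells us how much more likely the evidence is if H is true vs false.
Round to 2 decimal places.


Likelihood Ratio (LR) = P(E|H) / P(E|¬H)

LR = 0.7076 / 0.2249
   = 3.15

The evidence is 3.15 times more likely if H is true than if H is false.
LR > 1, so observing E raises the odds in favor of H.


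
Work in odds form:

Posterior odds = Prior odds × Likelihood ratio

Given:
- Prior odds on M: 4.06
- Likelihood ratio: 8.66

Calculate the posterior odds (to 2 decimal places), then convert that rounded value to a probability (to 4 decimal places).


Step 1: Calculate posterior odds
Posterior odds = Prior odds × LR
               = 4.06 × 8.66
               = 35.16

Step 2: Convert to probability
P(M|E) = Posterior odds / (1 + Posterior odds)
       = 35.16 / (1 + 35.16)
       = 35.16 / 36.16
       = 0.9723

The evidence increased P(M) from 0.8024 to 0.9723.


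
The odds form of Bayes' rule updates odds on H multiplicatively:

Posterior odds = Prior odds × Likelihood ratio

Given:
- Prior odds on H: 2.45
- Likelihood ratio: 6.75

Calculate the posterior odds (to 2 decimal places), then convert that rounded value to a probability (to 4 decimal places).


Step 1: Calculate posterior odds
Posterior odds = Prior odds × LR
               = 2.45 × 6.75
               = 16.54

Step 2: Convert to probability
P(H|E) = Posterior odds / (1 + Posterior odds)
       = 16.54 / (1 + 16.54)
       = 16.54 / 17.54
       = 0.9430

The evidence increased P(H) from 0.7101 to 0.9430.


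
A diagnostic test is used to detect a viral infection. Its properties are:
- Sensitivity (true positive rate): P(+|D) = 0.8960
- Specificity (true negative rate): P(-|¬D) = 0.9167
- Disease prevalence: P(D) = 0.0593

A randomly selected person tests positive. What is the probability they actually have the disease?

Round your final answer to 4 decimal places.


Let D = has disease, + = positive test

Given:
- P(D) = 0.0593 (prevalence)
- P(+|D) = 0.8960 (sensitivity)
- P(-|¬D) = 0.9167 (specificity)
- P(+|¬D) = 0.0833 (false positive rate = 1 - specificity)

Step 1: Find P(+)
P(+) = P(+|D)P(D) + P(+|¬D)P(¬D)
     = 0.8960 × 0.0593 + 0.0833 × 0.9407
     = 0.05313280 + 0.07836031
     = 0.13149311

Step 2: Apply Bayes' theorem for P(D|+)
P(D|+) = P(+|D)P(D) / P(+)
       = 0.05313280 / 0.13149311
       = 0.4041


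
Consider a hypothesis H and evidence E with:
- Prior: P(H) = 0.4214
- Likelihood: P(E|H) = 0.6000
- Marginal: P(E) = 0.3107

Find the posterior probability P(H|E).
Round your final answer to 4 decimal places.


Using Bayes' theorem:

P(H|E) = P(E|H) × P(H) / P(E)
       = 0.6000 × 0.4214 / 0.3107
       = 0.25284000 / 0.3107
       = 0.8138

The evidence strengthens our belief in H.
Prior: 0.4214 → Posterior: 0.8138


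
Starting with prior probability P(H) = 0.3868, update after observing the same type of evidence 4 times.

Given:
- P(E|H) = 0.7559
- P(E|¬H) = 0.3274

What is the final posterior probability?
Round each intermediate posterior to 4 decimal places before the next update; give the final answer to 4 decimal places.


Sequential Bayesian updating:

Initial prior: P(H) = 0.3868

Update 1:
  P(E) = 0.7559 × 0.3868 + 0.3274 × 0.6132 = 0.29238212 + 0.20076168 = 0.49314380
  P(H|E) = 0.29238212 / 0.49314380 = 0.5929

Update 2:
  P(E) = 0.7559 × 0.5929 + 0.3274 × 0.4071 = 0.44817311 + 0.13328454 = 0.58145765
  P(H|E) = 0.44817311 / 0.58145765 = 0.7708

Update 3:
  P(E) = 0.7559 × 0.7708 + 0.3274 × 0.2292 = 0.58264772 + 0.07504008 = 0.65768780
  P(H|E) = 0.58264772 / 0.65768780 = 0.8859

Update 4:
  P(E) = 0.7559 × 0.8859 + 0.3274 × 0.1141 = 0.66965181 + 0.03735634 = 0.70700815
  P(H|E) = 0.66965181 / 0.70700815 = 0.9472

Final posterior: 0.9472


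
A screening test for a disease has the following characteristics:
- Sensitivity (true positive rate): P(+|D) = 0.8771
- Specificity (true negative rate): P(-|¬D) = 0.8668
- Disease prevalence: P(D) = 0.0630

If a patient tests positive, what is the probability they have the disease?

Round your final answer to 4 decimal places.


Let D = has disease, + = positive test

Given:
- P(D) = 0.0630 (prevalence)
- P(+|D) = 0.8771 (sensitivity)
- P(-|¬D) = 0.8668 (specificity)
- P(+|¬D) = 0.1332 (false positive rate = 1 - specificity)

Step 1: Find P(+)
P(+) = P(+|D)P(D) + P(+|¬D)P(¬D)
     = 0.8771 × 0.0630 + 0.1332 × 0.9370
     = 0.05525730 + 0.12480840
     = 0.18006570

Step 2: Apply Bayes' theorem for P(D|+)
P(D|+) = P(+|D)P(D) / P(+)
       = 0.05525730 / 0.18006570
       = 0.3069


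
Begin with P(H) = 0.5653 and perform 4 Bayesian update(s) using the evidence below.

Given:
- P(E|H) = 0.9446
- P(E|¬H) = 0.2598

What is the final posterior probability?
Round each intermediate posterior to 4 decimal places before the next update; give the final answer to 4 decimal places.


Sequential Bayesian updating:

Initial prior: P(H) = 0.5653

Update 1:
  P(E) = 0.9446 × 0.5653 + 0.2598 × 0.4347 = 0.53398238 + 0.11293506 = 0.64691744
  P(H|E) = 0.53398238 / 0.64691744 = 0.8254

Update 2:
  P(E) = 0.9446 × 0.8254 + 0.2598 × 0.1746 = 0.77967284 + 0.04536108 = 0.82503392
  P(H|E) = 0.77967284 / 0.82503392 = 0.9450

Update 3:
  P(E) = 0.9446 × 0.9450 + 0.2598 × 0.0550 = 0.89264700 + 0.01428900 = 0.90693600
  P(H|E) = 0.89264700 / 0.90693600 = 0.9842

Update 4:
  P(E) = 0.9446 × 0.9842 + 0.2598 × 0.0158 = 0.92967532 + 0.00410484 = 0.93378016
  P(H|E) = 0.92967532 / 0.93378016 = 0.9956

Final posterior: 0.9956


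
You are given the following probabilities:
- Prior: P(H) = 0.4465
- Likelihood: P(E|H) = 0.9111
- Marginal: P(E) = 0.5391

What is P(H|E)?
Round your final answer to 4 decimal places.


Using Bayes' theorem:

P(H|E) = P(E|H) × P(H) / P(E)
       = 0.9111 × 0.4465 / 0.5391
       = 0.40680615 / 0.5391
       = 0.7546

The evidence strengthens our belief in H.
Prior: 0.4465 → Posterior: 0.7546


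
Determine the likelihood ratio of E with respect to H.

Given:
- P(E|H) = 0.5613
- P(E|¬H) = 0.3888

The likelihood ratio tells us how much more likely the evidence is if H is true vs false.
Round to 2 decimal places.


Likelihood Ratio (LR) = P(E|H) / P(E|¬H)

LR = 0.5613 / 0.3888
   = 1.44

The evidence is 1.44 times more likely if H is true than if H is false.
Because LR exceeds 1, E is evidence for H.


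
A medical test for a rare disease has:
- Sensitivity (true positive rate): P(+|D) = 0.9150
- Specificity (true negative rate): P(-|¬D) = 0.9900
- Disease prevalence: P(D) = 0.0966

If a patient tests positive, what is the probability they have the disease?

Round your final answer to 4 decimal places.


Let D = has disease, + = positive test

Given:
- P(D) = 0.0966 (prevalence)
- P(+|D) = 0.9150 (sensitivity)
- P(-|¬D) = 0.9900 (specificity)
- P(+|¬D) = 0.0100 (false positive rate = 1 - specificity)

Step 1: Find P(+)
P(+) = P(+|D)P(D) + P(+|¬D)P(¬D)
     = 0.9150 × 0.0966 + 0.0100 × 0.9034
     = 0.08838900 + 0.00903400
     = 0.09742300

Step 2: Apply Bayes' theorem for P(D|+)
P(D|+) = P(+|D)P(D) / P(+)
       = 0.08838900 / 0.09742300
       = 0.9073


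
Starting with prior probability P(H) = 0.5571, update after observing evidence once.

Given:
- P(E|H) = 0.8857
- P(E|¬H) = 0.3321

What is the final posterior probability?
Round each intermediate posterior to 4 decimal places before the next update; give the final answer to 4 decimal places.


Sequential Bayesian updating:

Initial prior: P(H) = 0.5571

Update 1:
  P(E) = 0.8857 × 0.5571 + 0.3321 × 0.4429 = 0.49342347 + 0.14708709 = 0.64051056
  P(H|E) = 0.49342347 / 0.64051056 = 0.7704

Final posterior: 0.7704


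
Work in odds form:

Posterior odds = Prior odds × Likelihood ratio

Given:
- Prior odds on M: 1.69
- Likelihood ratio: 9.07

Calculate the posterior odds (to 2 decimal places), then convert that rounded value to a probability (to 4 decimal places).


Step 1: Calculate posterior odds
Posterior odds = Prior odds × LR
               = 1.69 × 9.07
               = 15.33

Step 2: Convert to probability
P(M|E) = Posterior odds / (1 + Posterior odds)
       = 15.33 / (1 + 15.33)
       = 15.33 / 16.33
       = 0.9388

The evidence increased P(M) from 0.6283 to 0.9388.


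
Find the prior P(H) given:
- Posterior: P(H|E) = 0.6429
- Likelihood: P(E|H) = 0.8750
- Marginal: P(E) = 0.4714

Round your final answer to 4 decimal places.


From Bayes' theorem: P(H|E) = P(E|H) × P(H) / P(E)

Rearranging for P(H):
P(H) = P(H|E) × P(E) / P(E|H)
     = 0.6429 × 0.4714 / 0.8750
     = 0.30306306 / 0.8750
     = 0.3464


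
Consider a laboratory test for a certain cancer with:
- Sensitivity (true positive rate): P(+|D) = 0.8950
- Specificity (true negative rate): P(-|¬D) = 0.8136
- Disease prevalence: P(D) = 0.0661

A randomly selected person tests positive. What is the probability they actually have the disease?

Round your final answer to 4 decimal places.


Let D = has disease, + = positive test

Given:
- P(D) = 0.0661 (prevalence)
- P(+|D) = 0.8950 (sensitivity)
- P(-|¬D) = 0.8136 (specificity)
- P(+|¬D) = 0.1864 (false positive rate = 1 - specificity)

Step 1: Find P(+)
P(+) = P(+|D)P(D) + P(+|¬D)P(¬D)
     = 0.8950 × 0.0661 + 0.1864 × 0.9339
     = 0.05915950 + 0.17407896
     = 0.23323846

Step 2: Apply Bayes' theorem for P(D|+)
P(D|+) = P(+|D)P(D) / P(+)
       = 0.05915950 / 0.23323846
       = 0.2536


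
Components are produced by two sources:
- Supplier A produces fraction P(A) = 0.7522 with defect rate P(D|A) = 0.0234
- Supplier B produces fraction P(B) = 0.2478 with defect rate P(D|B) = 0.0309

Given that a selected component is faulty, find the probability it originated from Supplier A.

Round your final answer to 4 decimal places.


Let A = from Supplier A, D = faulty

Given:
- P(A) = 0.7522, P(B) = 0.2478
- P(D|A) = 0.0234, P(D|B) = 0.0309

Step 1: Find P(D)
P(D) = P(D|A)P(A) + P(D|B)P(B)
     = 0.0234 × 0.7522 + 0.0309 × 0.2478
     = 0.01760148 + 0.00765702
     = 0.02525850

Step 2: Apply Bayes' theorem
P(A|D) = P(D|A)P(A) / P(D)
       = 0.01760148 / 0.02525850
       = 0.6969


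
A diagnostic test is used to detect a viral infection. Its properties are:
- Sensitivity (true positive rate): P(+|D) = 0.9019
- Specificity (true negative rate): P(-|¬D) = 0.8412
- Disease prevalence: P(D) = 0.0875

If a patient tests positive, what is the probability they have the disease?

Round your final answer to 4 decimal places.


Let D = has disease, + = positive test

Given:
- P(D) = 0.0875 (prevalence)
- P(+|D) = 0.9019 (sensitivity)
- P(-|¬D) = 0.8412 (specificity)
- P(+|¬D) = 0.1588 (false positive rate = 1 - specificity)

Step 1: Find P(+)
P(+) = P(+|D)P(D) + P(+|¬D)P(¬D)
     = 0.9019 × 0.0875 + 0.1588 × 0.9125
     = 0.07891625 + 0.14490500
     = 0.22382125

Step 2: Apply Bayes' theorem for P(D|+)
P(D|+) = P(+|D)P(D) / P(+)
       = 0.07891625 / 0.22382125
       = 0.3526


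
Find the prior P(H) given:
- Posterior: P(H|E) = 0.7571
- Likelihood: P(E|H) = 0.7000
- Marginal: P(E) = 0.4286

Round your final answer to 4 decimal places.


From Bayes' theorem: P(H|E) = P(E|H) × P(H) / P(E)

Rearranging for P(H):
P(H) = P(H|E) × P(E) / P(E|H)
     = 0.7571 × 0.4286 / 0.7000
     = 0.32449306 / 0.7000
     = 0.4636


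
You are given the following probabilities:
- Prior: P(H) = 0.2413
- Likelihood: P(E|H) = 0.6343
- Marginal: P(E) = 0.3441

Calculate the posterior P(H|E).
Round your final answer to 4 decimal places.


Using Bayes' theorem:

P(H|E) = P(E|H) × P(H) / P(E)
       = 0.6343 × 0.2413 / 0.3441
       = 0.15305659 / 0.3441
       = 0.4448

The evidence strengthens our belief in H.
Prior: 0.2413 → Posterior: 0.4448


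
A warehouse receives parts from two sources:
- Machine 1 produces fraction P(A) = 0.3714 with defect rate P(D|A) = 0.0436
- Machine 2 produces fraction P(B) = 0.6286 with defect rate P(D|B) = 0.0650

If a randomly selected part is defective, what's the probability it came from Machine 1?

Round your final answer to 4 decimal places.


Let A = from Machine 1, D = defective

Given:
- P(A) = 0.3714, P(B) = 0.6286
- P(D|A) = 0.0436, P(D|B) = 0.0650

Step 1: Find P(D)
P(D) = P(D|A)P(A) + P(D|B)P(B)
     = 0.0436 × 0.3714 + 0.0650 × 0.6286
     = 0.01619304 + 0.04085900
     = 0.05705204

Step 2: Apply Bayes' theorem
P(A|D) = P(D|A)P(A) / P(D)
       = 0.01619304 / 0.05705204
       = 0.2838


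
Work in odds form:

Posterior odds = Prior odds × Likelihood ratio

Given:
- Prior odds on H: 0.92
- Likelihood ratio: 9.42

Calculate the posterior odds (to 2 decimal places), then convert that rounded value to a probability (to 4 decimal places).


Step 1: Calculate posterior odds
Posterior odds = Prior odds × LR
               = 0.92 × 9.42
               = 8.67

Step 2: Convert to probability
P(H|E) = Posterior odds / (1 + Posterior odds)
       = 8.67 / (1 + 8.67)
       = 8.67 / 9.67
       = 0.8966

The evidence increased P(H) from 0.4792 to 0.8966.


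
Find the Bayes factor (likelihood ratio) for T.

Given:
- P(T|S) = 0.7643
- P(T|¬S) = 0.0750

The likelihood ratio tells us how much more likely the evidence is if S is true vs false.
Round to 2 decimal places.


Likelihood Ratio (LR) = P(T|S) / P(T|¬S)

LR = 0.7643 / 0.0750
   = 10.19

The evidence is 10.19 times more likely if S is true than if S is false.
LR > 1, so observing T raises the odds in favor of S.


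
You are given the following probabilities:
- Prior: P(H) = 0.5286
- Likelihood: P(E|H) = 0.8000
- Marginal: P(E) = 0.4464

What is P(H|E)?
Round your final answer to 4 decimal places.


Using Bayes' theorem:

P(H|E) = P(E|H) × P(H) / P(E)
       = 0.8000 × 0.5286 / 0.4464
       = 0.42288000 / 0.4464
       = 0.9473

The evidence strengthens our belief in H.
Prior: 0.5286 → Posterior: 0.9473


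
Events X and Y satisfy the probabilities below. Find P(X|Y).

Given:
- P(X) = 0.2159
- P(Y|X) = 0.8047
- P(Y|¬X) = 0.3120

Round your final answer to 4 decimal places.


Bayes' theorem: P(X|Y) = P(Y|X) × P(X) / P(Y)

Step 1: Calculate P(Y) using law of total probability
P(Y) = P(Y|X)P(X) + P(Y|¬X)P(¬X)
     = 0.8047 × 0.2159 + 0.3120 × 0.7841
     = 0.17373473 + 0.24463920
     = 0.41837393

Step 2: Apply Bayes' theorem
P(X|Y) = P(Y|X) × P(X) / P(Y)
       = 0.17373473 / 0.41837393
       = 0.4153


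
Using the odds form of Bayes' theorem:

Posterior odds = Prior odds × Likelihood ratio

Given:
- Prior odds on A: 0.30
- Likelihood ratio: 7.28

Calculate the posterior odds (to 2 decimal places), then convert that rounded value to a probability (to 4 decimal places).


Step 1: Calculate posterior odds
Posterior odds = Prior odds × LR
               = 0.30 × 7.28
               = 2.18

Step 2: Convert to probability
P(A|E) = Posterior odds / (1 + Posterior odds)
       = 2.18 / (1 + 2.18)
       = 2.18 / 3.18
       = 0.6855

The evidence increased P(A) from 0.2308 to 0.6855.


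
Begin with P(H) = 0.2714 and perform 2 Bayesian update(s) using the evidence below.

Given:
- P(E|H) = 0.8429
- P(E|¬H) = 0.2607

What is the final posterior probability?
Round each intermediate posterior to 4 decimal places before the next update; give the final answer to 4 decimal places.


Sequential Bayesian updating:

Initial prior: P(H) = 0.2714

Update 1:
  P(E) = 0.8429 × 0.2714 + 0.2607 × 0.7286 = 0.22876306 + 0.18994602 = 0.41870908
  P(H|E) = 0.22876306 / 0.41870908 = 0.5464

Update 2:
  P(E) = 0.8429 × 0.5464 + 0.2607 × 0.4536 = 0.46056056 + 0.11825352 = 0.57881408
  P(H|E) = 0.46056056 / 0.57881408 = 0.7957

Final posterior: 0.7957


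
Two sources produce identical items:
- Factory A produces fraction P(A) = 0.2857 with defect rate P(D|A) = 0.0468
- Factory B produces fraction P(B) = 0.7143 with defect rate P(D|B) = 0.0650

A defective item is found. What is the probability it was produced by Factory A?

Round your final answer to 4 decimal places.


Let A = from Factory A, D = defective

Given:
- P(A) = 0.2857, P(B) = 0.7143
- P(D|A) = 0.0468, P(D|B) = 0.0650

Step 1: Find P(D)
P(D) = P(D|A)P(A) + P(D|B)P(B)
     = 0.0468 × 0.2857 + 0.0650 × 0.7143
     = 0.01337076 + 0.04642950
     = 0.05980026

Step 2: Apply Bayes' theorem
P(A|D) = P(D|A)P(A) / P(D)
       = 0.01337076 / 0.05980026
       = 0.2236


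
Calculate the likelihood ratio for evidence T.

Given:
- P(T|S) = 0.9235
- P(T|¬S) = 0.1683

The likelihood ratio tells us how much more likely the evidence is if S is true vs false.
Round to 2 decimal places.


Likelihood Ratio (LR) = P(T|S) / P(T|¬S)

LR = 0.9235 / 0.1683
   = 5.49

The evidence is 5.49 times more likely if S is true than if S is false.
Since LR > 1, the evidence supports S over ¬S.


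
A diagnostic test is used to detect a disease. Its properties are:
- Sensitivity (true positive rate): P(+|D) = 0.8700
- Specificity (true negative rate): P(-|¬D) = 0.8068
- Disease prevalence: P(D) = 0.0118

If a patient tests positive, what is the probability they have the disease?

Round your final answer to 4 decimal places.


Let D = has disease, + = positive test

Given:
- P(D) = 0.0118 (prevalence)
- P(+|D) = 0.8700 (sensitivity)
- P(-|¬D) = 0.8068 (specificity)
- P(+|¬D) = 0.1932 (false positive rate = 1 - specificity)

Step 1: Find P(+)
P(+) = P(+|D)P(D) + P(+|¬D)P(¬D)
     = 0.8700 × 0.0118 + 0.1932 × 0.9882
     = 0.01026600 + 0.19092024
     = 0.20118624

Step 2: Apply Bayes' theorem for P(D|+)
P(D|+) = P(+|D)P(D) / P(+)
       = 0.01026600 / 0.20118624
       = 0.0510


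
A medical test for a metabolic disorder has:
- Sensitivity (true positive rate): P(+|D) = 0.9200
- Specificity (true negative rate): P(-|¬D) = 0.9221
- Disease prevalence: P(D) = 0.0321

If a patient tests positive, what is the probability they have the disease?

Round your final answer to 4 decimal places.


Let D = has disease, + = positive test

Given:
- P(D) = 0.0321 (prevalence)
- P(+|D) = 0.9200 (sensitivity)
- P(-|¬D) = 0.9221 (specificity)
- P(+|¬D) = 0.0779 (false positive rate = 1 - specificity)

Step 1: Find P(+)
P(+) = P(+|D)P(D) + P(+|¬D)P(¬D)
     = 0.9200 × 0.0321 + 0.0779 × 0.9679
     = 0.02953200 + 0.07539941
     = 0.10493141

Step 2: Apply Bayes' theorem for P(D|+)
P(D|+) = P(+|D)P(D) / P(+)
       = 0.02953200 / 0.10493141
       = 0.2814


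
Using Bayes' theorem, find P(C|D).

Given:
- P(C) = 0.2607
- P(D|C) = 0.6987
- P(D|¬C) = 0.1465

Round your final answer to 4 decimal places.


Bayes' theorem: P(C|D) = P(D|C) × P(C) / P(D)

Step 1: Calculate P(D) using law of total probability
P(D) = P(D|C)P(C) + P(D|¬C)P(¬C)
     = 0.6987 × 0.2607 + 0.1465 × 0.7393
     = 0.18215109 + 0.10830745
     = 0.29045854

Step 2: Apply Bayes' theorem
P(C|D) = P(D|C) × P(C) / P(D)
       = 0.18215109 / 0.29045854
       = 0.6271


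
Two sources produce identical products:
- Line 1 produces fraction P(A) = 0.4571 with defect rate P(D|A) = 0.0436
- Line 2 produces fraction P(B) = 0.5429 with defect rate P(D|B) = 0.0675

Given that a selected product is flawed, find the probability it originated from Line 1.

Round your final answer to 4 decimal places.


Let A = from Line 1, D = flawed

Given:
- P(A) = 0.4571, P(B) = 0.5429
- P(D|A) = 0.0436, P(D|B) = 0.0675

Step 1: Find P(D)
P(D) = P(D|A)P(A) + P(D|B)P(B)
     = 0.0436 × 0.4571 + 0.0675 × 0.5429
     = 0.01992956 + 0.03664575
     = 0.05657531

Step 2: Apply Bayes' theorem
P(A|D) = P(D|A)P(A) / P(D)
       = 0.01992956 / 0.05657531
       = 0.3523


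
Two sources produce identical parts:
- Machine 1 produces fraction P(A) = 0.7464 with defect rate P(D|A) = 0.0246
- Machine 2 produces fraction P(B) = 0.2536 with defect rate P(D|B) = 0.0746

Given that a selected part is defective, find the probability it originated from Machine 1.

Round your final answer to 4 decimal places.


Let A = from Machine 1, D = defective

Given:
- P(A) = 0.7464, P(B) = 0.2536
- P(D|A) = 0.0246, P(D|B) = 0.0746

Step 1: Find P(D)
P(D) = P(D|A)P(A) + P(D|B)P(B)
     = 0.0246 × 0.7464 + 0.0746 × 0.2536
     = 0.01836144 + 0.01891856
     = 0.03728000

Step 2: Apply Bayes' theorem
P(A|D) = P(D|A)P(A) / P(D)
       = 0.01836144 / 0.03728000
       = 0.4925


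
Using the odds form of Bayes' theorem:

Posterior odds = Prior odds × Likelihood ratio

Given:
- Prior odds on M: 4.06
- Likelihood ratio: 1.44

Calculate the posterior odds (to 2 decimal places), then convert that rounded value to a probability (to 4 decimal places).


Step 1: Calculate posterior odds
Posterior odds = Prior odds × LR
               = 4.06 × 1.44
               = 5.85

Step 2: Convert to probability
P(M|E) = Posterior odds / (1 + Posterior odds)
       = 5.85 / (1 + 5.85)
       = 5.85 / 6.85
       = 0.8540

The evidence increased P(M) from 0.8024 to 0.8540.


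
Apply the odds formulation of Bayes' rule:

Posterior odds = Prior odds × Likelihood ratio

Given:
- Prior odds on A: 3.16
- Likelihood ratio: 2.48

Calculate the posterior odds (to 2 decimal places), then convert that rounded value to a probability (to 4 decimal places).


Step 1: Calculate posterior odds
Posterior odds = Prior odds × LR
               = 3.16 × 2.48
               = 7.84

Step 2: Convert to probability
P(A|E) = Posterior odds / (1 + Posterior odds)
       = 7.84 / (1 + 7.84)
       = 7.84 / 8.84
       = 0.8869

The evidence increased P(A) from 0.7596 to 0.8869.


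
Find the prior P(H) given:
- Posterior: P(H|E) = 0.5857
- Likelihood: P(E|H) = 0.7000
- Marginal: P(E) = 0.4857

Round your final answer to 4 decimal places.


From Bayes' theorem: P(H|E) = P(E|H) × P(H) / P(E)

Rearranging for P(H):
P(H) = P(H|E) × P(E) / P(E|H)
     = 0.5857 × 0.4857 / 0.7000
     = 0.28447449 / 0.7000
     = 0.4064


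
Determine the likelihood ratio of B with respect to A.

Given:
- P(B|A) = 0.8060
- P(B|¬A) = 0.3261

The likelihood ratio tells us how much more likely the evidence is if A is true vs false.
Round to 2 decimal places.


Likelihood Ratio (LR) = P(B|A) / P(B|¬A)

LR = 0.8060 / 0.3261
   = 2.47

The evidence is 2.47 times more likely if A is true than if A is false.
Because LR exceeds 1, B is evidence for A.


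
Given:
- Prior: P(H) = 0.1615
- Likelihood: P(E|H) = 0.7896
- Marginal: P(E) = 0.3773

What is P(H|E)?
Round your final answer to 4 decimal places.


Using Bayes' theorem:

P(H|E) = P(E|H) × P(H) / P(E)
       = 0.7896 × 0.1615 / 0.3773
       = 0.12752040 / 0.3773
       = 0.3380

The evidence strengthens our belief in H.
Prior: 0.1615 → Posterior: 0.3380


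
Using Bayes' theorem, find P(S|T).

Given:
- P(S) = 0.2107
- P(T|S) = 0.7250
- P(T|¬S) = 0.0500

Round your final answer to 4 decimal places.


Bayes' theorem: P(S|T) = P(T|S) × P(S) / P(T)

Step 1: Calculate P(T) using law of total probability
P(T) = P(T|S)P(S) + P(T|¬S)P(¬S)
     = 0.7250 × 0.2107 + 0.0500 × 0.7893
     = 0.15275750 + 0.03946500
     = 0.19222250

Step 2: Apply Bayes' theorem
P(S|T) = P(T|S) × P(S) / P(T)
       = 0.15275750 / 0.19222250
       = 0.7947


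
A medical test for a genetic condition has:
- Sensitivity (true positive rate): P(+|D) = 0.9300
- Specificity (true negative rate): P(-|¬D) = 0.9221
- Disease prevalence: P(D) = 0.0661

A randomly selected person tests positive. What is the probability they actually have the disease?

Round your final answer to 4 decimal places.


Let D = has disease, + = positive test

Given:
- P(D) = 0.0661 (prevalence)
- P(+|D) = 0.9300 (sensitivity)
- P(-|¬D) = 0.9221 (specificity)
- P(+|¬D) = 0.0779 (false positive rate = 1 - specificity)

Step 1: Find P(+)
P(+) = P(+|D)P(D) + P(+|¬D)P(¬D)
     = 0.9300 × 0.0661 + 0.0779 × 0.9339
     = 0.06147300 + 0.07275081
     = 0.13422381

Step 2: Apply Bayes' theorem for P(D|+)
P(D|+) = P(+|D)P(D) / P(+)
       = 0.06147300 / 0.13422381
       = 0.4580


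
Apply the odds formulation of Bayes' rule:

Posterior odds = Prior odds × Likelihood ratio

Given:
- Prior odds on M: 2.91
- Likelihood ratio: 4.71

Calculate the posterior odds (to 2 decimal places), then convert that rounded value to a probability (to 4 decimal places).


Step 1: Calculate posterior odds
Posterior odds = Prior odds × LR
               = 2.91 × 4.71
               = 13.71

Step 2: Convert to probability
P(M|E) = Posterior odds / (1 + Posterior odds)
       = 13.71 / (1 + 13.71)
       = 13.71 / 14.71
       = 0.9320

The evidence increased P(M) from 0.7442 to 0.9320.


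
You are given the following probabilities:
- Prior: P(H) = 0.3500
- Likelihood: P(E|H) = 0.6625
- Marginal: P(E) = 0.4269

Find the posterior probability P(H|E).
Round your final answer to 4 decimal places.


Using Bayes' theorem:

P(H|E) = P(E|H) × P(H) / P(E)
       = 0.6625 × 0.3500 / 0.4269
       = 0.23187500 / 0.4269
       = 0.5432

The evidence strengthens our belief in H.
Prior: 0.3500 → Posterior: 0.5432


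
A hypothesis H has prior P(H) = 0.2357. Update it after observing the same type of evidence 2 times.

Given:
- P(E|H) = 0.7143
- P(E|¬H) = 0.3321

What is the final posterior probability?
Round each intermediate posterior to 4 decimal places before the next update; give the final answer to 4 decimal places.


Sequential Bayesian updating:

Initial prior: P(H) = 0.2357

Update 1:
  P(E) = 0.7143 × 0.2357 + 0.3321 × 0.7643 = 0.16836051 + 0.25382403 = 0.42218454
  P(H|E) = 0.16836051 / 0.42218454 = 0.3988

Update 2:
  P(E) = 0.7143 × 0.3988 + 0.3321 × 0.6012 = 0.28486284 + 0.19965852 = 0.48452136
  P(H|E) = 0.28486284 / 0.48452136 = 0.5879

Final posterior: 0.5879


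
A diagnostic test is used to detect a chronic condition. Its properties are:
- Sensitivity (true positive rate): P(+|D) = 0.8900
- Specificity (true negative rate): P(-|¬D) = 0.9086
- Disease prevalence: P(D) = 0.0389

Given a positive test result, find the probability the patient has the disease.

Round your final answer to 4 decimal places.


Let D = has disease, + = positive test

Given:
- P(D) = 0.0389 (prevalence)
- P(+|D) = 0.8900 (sensitivity)
- P(-|¬D) = 0.9086 (specificity)
- P(+|¬D) = 0.0914 (false positive rate = 1 - specificity)

Step 1: Find P(+)
P(+) = P(+|D)P(D) + P(+|¬D)P(¬D)
     = 0.8900 × 0.0389 + 0.0914 × 0.9611
     = 0.03462100 + 0.08784454
     = 0.12246554

Step 2: Apply Bayes' theorem for P(D|+)
P(D|+) = P(+|D)P(D) / P(+)
       = 0.03462100 / 0.12246554
       = 0.2827


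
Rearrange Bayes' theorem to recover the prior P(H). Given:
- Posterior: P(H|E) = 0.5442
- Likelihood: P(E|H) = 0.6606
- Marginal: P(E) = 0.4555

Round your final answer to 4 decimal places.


From Bayes' theorem: P(H|E) = P(E|H) × P(H) / P(E)

Rearranging for P(H):
P(H) = P(H|E) × P(E) / P(E|H)
     = 0.5442 × 0.4555 / 0.6606
     = 0.24788310 / 0.6606
     = 0.3752


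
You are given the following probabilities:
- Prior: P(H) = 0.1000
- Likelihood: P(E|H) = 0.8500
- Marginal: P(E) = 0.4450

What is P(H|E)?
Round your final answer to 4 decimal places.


Using Bayes' theorem:

P(H|E) = P(E|H) × P(H) / P(E)
       = 0.8500 × 0.1000 / 0.4450
       = 0.08500000 / 0.4450
       = 0.1910

The evidence strengthens our belief in H.
Prior: 0.1000 → Posterior: 0.1910


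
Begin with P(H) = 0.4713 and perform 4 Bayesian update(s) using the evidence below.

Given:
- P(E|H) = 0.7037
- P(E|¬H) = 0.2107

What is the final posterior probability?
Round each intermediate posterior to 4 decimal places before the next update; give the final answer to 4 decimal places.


Sequential Bayesian updating:

Initial prior: P(H) = 0.4713

Update 1:
  P(E) = 0.7037 × 0.4713 + 0.2107 × 0.5287 = 0.33165381 + 0.11139709 = 0.44305090
  P(H|E) = 0.33165381 / 0.44305090 = 0.7486

Update 2:
  P(E) = 0.7037 × 0.7486 + 0.2107 × 0.2514 = 0.52678982 + 0.05296998 = 0.57975980
  P(H|E) = 0.52678982 / 0.57975980 = 0.9086

Update 3:
  P(E) = 0.7037 × 0.9086 + 0.2107 × 0.0914 = 0.63938182 + 0.01925798 = 0.65863980
  P(H|E) = 0.63938182 / 0.65863980 = 0.9708

Update 4:
  P(E) = 0.7037 × 0.9708 + 0.2107 × 0.0292 = 0.68315196 + 0.00615244 = 0.68930440
  P(H|E) = 0.68315196 / 0.68930440 = 0.9911

Final posterior: 0.9911


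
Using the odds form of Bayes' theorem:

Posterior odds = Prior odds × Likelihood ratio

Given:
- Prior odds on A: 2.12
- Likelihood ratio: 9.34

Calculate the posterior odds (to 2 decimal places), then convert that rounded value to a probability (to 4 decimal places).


Step 1: Calculate posterior odds
Posterior odds = Prior odds × LR
               = 2.12 × 9.34
               = 19.80

Step 2: Convert to probability
P(A|E) = Posterior odds / (1 + Posterior odds)
       = 19.80 / (1 + 19.80)
       = 19.80 / 20.80
       = 0.9519

The evidence increased P(A) from 0.6795 to 0.9519.


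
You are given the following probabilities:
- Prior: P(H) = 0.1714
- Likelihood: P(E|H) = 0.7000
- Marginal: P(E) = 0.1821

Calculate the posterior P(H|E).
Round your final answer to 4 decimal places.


Using Bayes' theorem:

P(H|E) = P(E|H) × P(H) / P(E)
       = 0.7000 × 0.1714 / 0.1821
       = 0.11998000 / 0.1821
       = 0.6589

The evidence strengthens our belief in H.
Prior: 0.1714 → Posterior: 0.6589


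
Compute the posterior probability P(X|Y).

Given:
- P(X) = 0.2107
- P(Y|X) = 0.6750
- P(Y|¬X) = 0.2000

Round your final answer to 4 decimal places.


Bayes' theorem: P(X|Y) = P(Y|X) × P(X) / P(Y)

Step 1: Calculate P(Y) using law of total probability
P(Y) = P(Y|X)P(X) + P(Y|¬X)P(¬X)
     = 0.6750 × 0.2107 + 0.2000 × 0.7893
     = 0.14222250 + 0.15786000
     = 0.30008250

Step 2: Apply Bayes' theorem
P(X|Y) = P(Y|X) × P(X) / P(Y)
       = 0.14222250 / 0.30008250
       = 0.4739


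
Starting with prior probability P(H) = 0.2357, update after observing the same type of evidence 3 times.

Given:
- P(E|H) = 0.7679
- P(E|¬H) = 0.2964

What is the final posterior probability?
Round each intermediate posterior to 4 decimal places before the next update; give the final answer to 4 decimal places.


Sequential Bayesian updating:

Initial prior: P(H) = 0.2357

Update 1:
  P(E) = 0.7679 × 0.2357 + 0.2964 × 0.7643 = 0.18099403 + 0.22653852 = 0.40753255
  P(H|E) = 0.18099403 / 0.40753255 = 0.4441

Update 2:
  P(E) = 0.7679 × 0.4441 + 0.2964 × 0.5559 = 0.34102439 + 0.16476876 = 0.50579315
  P(H|E) = 0.34102439 / 0.50579315 = 0.6742

Update 3:
  P(E) = 0.7679 × 0.6742 + 0.2964 × 0.3258 = 0.51771818 + 0.09656712 = 0.61428530
  P(H|E) = 0.51771818 / 0.61428530 = 0.8428

Final posterior: 0.8428


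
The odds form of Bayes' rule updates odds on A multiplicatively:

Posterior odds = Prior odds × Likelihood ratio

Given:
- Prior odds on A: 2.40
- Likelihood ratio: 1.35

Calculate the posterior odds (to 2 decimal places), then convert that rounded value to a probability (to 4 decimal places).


Step 1: Calculate posterior odds
Posterior odds = Prior odds × LR
               = 2.40 × 1.35
               = 3.24

Step 2: Convert to probability
P(A|E) = Posterior odds / (1 + Posterior odds)
       = 3.24 / (1 + 3.24)
       = 3.24 / 4.24
       = 0.7642

The evidence increased P(A) from 0.7059 to 0.7642.


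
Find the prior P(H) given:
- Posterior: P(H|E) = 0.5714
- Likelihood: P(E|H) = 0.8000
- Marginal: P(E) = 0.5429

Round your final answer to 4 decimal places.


From Bayes' theorem: P(H|E) = P(E|H) × P(H) / P(E)

Rearranging for P(H):
P(H) = P(H|E) × P(E) / P(E|H)
     = 0.5714 × 0.5429 / 0.8000
     = 0.31021306 / 0.8000
     = 0.3878


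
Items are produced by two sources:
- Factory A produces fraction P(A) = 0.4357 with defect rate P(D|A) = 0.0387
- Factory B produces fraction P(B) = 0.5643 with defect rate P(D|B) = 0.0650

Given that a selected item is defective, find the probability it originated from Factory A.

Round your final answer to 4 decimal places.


Let A = from Factory A, D = defective

Given:
- P(A) = 0.4357, P(B) = 0.5643
- P(D|A) = 0.0387, P(D|B) = 0.0650

Step 1: Find P(D)
P(D) = P(D|A)P(A) + P(D|B)P(B)
     = 0.0387 × 0.4357 + 0.0650 × 0.5643
     = 0.01686159 + 0.03667950
     = 0.05354109

Step 2: Apply Bayes' theorem
P(A|D) = P(D|A)P(A) / P(D)
       = 0.01686159 / 0.05354109
       = 0.3149


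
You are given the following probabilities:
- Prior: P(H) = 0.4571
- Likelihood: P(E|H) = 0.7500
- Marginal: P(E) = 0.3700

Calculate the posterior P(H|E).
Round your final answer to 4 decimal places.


Using Bayes' theorem:

P(H|E) = P(E|H) × P(H) / P(E)
       = 0.7500 × 0.4571 / 0.3700
       = 0.34282500 / 0.3700
       = 0.9266

The evidence strengthens our belief in H.
Prior: 0.4571 → Posterior: 0.9266
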